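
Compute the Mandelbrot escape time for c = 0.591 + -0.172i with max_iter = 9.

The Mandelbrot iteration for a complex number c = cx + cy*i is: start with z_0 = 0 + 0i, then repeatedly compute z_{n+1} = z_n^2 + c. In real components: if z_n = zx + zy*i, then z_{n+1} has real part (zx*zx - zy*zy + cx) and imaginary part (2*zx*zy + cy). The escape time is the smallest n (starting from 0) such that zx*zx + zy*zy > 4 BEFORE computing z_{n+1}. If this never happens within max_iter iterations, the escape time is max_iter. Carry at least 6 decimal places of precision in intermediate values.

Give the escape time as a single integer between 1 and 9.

z_0 = 0 + 0i, c = 0.5910 + -0.1720i
Iter 1: z = 0.5910 + -0.1720i, |z|^2 = 0.3789
Iter 2: z = 0.9107 + -0.3753i, |z|^2 = 0.9702
Iter 3: z = 1.2795 + -0.8556i, |z|^2 = 2.3692
Iter 4: z = 1.4961 + -2.3614i, |z|^2 = 7.8149
Escaped at iteration 4

Answer: 4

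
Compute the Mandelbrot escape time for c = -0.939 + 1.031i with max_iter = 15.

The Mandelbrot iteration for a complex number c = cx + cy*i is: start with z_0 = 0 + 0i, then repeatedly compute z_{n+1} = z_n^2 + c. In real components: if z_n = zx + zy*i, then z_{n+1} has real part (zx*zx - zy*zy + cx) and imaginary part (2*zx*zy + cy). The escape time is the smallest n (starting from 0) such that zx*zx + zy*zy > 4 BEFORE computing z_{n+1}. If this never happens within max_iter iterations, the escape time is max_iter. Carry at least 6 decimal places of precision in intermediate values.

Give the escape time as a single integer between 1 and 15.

Answer: 3

Derivation:
z_0 = 0 + 0i, c = -0.9390 + 1.0310i
Iter 1: z = -0.9390 + 1.0310i, |z|^2 = 1.9447
Iter 2: z = -1.1202 + -0.9052i, |z|^2 = 2.0744
Iter 3: z = -0.5035 + 3.0591i, |z|^2 = 9.6117
Escaped at iteration 3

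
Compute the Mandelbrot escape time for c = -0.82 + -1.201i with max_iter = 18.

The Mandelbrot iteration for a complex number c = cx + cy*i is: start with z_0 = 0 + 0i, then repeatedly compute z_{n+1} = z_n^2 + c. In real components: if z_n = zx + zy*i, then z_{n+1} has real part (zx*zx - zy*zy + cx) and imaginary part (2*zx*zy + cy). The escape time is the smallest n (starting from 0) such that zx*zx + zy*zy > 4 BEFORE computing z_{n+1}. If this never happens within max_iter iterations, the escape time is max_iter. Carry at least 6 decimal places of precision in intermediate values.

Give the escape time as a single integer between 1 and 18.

Answer: 3

Derivation:
z_0 = 0 + 0i, c = -0.8200 + -1.2010i
Iter 1: z = -0.8200 + -1.2010i, |z|^2 = 2.1148
Iter 2: z = -1.5900 + 0.7686i, |z|^2 = 3.1189
Iter 3: z = 1.1173 + -3.6453i, |z|^2 = 14.5364
Escaped at iteration 3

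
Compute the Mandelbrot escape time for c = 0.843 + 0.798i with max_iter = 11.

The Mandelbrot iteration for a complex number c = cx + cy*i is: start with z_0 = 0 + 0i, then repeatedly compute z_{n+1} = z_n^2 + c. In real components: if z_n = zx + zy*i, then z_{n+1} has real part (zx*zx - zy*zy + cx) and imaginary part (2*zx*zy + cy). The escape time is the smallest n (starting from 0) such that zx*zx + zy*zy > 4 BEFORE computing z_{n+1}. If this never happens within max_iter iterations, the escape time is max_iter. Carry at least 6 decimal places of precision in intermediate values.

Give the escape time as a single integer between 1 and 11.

z_0 = 0 + 0i, c = 0.8430 + 0.7980i
Iter 1: z = 0.8430 + 0.7980i, |z|^2 = 1.3475
Iter 2: z = 0.9168 + 2.1434i, |z|^2 = 5.4349
Escaped at iteration 2

Answer: 2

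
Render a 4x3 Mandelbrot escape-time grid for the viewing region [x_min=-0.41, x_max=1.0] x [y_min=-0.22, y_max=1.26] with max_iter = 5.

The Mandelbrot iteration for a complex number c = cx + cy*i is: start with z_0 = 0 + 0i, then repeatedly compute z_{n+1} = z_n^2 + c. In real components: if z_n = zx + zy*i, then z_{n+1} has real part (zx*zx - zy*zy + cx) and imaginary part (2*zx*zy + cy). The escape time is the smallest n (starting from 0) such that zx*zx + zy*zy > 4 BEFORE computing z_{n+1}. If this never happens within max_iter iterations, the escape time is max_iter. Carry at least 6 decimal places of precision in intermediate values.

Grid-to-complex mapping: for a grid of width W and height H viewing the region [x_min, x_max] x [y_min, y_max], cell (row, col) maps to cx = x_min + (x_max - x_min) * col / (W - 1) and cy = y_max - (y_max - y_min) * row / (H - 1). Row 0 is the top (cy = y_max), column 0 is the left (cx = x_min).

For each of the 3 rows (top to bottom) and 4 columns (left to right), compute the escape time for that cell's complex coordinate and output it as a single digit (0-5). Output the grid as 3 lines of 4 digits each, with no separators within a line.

Answer: 3222
5542
5552

Derivation:
(row=0, col=0): c = -0.4100 + 1.2600i → escape time 3
(row=0, col=1): c = 0.0600 + 1.2600i → escape time 2
(row=0, col=2): c = 0.5300 + 1.2600i → escape time 2
(row=0, col=3): c = 1.0000 + 1.2600i → escape time 2
(row=1, col=0): c = -0.4100 + 0.5200i → escape time 5
(row=1, col=1): c = 0.0600 + 0.5200i → escape time 5
(row=1, col=2): c = 0.5300 + 0.5200i → escape time 4
(row=1, col=3): c = 1.0000 + 0.5200i → escape time 2
(row=2, col=0): c = -0.4100 + -0.2200i → escape time 5
(row=2, col=1): c = 0.0600 + -0.2200i → escape time 5
(row=2, col=2): c = 0.5300 + -0.2200i → escape time 5
(row=2, col=3): c = 1.0000 + -0.2200i → escape time 2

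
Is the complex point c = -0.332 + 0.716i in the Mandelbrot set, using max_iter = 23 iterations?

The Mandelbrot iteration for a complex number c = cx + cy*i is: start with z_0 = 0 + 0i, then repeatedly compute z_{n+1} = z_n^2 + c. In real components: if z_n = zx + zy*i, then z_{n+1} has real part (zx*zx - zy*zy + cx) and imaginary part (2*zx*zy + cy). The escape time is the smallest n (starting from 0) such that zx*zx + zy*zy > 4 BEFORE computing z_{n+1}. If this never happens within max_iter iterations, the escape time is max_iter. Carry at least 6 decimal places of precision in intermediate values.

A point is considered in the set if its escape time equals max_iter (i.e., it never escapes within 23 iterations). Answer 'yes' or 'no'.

Answer: no

Derivation:
z_0 = 0 + 0i, c = -0.3320 + 0.7160i
Iter 1: z = -0.3320 + 0.7160i, |z|^2 = 0.6229
Iter 2: z = -0.7344 + 0.2406i, |z|^2 = 0.5973
Iter 3: z = 0.1495 + 0.3626i, |z|^2 = 0.1539
Iter 4: z = -0.4411 + 0.8244i, |z|^2 = 0.8743
Iter 5: z = -0.8171 + -0.0114i, |z|^2 = 0.6678
Iter 6: z = 0.3355 + 0.7346i, |z|^2 = 0.6522
Iter 7: z = -0.7591 + 1.2089i, |z|^2 = 2.0377
Iter 8: z = -1.2173 + -1.1194i, |z|^2 = 2.7347
Iter 9: z = -0.1032 + 3.4412i, |z|^2 = 11.8522
Escaped at iteration 9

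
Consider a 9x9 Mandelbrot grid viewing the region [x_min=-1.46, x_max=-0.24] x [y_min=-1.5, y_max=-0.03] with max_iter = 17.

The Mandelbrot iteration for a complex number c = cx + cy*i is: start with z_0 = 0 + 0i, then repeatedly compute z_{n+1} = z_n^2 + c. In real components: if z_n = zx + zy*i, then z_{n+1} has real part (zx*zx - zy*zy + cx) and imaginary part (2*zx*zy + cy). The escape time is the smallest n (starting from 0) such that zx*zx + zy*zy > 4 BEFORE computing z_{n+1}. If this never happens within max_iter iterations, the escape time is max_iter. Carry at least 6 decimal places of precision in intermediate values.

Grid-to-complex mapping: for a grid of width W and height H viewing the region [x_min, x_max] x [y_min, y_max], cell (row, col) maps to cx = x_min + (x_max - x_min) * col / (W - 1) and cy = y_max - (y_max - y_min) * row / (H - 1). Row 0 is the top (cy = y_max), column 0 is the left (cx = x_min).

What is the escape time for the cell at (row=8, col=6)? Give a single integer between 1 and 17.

z_0 = 0 + 0i, c = -0.5450 + -1.5000i
Iter 1: z = -0.5450 + -1.5000i, |z|^2 = 2.5470
Iter 2: z = -2.4980 + 0.1350i, |z|^2 = 6.2581
Escaped at iteration 2

Answer: 2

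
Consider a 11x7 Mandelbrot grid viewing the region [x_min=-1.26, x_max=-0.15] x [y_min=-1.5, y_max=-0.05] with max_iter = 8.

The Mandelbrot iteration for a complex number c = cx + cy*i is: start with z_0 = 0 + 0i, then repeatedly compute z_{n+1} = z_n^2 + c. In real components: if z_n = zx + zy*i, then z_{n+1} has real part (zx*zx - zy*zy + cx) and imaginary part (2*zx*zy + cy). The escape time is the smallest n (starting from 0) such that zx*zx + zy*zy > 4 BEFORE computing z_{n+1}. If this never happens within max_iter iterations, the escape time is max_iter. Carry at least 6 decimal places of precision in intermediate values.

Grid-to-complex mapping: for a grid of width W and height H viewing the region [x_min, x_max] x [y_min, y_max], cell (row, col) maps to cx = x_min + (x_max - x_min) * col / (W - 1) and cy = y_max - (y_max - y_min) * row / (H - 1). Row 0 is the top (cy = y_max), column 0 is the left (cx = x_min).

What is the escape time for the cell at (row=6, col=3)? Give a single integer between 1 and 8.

z_0 = 0 + 0i, c = -0.9270 + -1.5000i
Iter 1: z = -0.9270 + -1.5000i, |z|^2 = 3.1093
Iter 2: z = -2.3177 + 1.2810i, |z|^2 = 7.0126
Escaped at iteration 2

Answer: 2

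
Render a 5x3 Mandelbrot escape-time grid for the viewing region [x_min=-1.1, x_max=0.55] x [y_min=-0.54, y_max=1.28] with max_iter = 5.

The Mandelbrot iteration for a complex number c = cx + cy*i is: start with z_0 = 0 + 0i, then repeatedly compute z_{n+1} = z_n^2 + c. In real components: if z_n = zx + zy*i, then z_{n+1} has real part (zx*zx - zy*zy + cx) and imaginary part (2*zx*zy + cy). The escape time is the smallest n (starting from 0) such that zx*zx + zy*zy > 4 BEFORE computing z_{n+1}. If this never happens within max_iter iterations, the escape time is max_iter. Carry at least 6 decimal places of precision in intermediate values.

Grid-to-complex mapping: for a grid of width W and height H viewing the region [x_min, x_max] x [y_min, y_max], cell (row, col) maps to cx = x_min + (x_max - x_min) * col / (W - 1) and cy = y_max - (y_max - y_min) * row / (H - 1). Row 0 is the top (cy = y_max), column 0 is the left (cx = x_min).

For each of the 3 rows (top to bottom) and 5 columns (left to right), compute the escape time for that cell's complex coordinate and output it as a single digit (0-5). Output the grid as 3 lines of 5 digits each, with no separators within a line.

Answer: 23322
55554
55554

Derivation:
(row=0, col=0): c = -1.1000 + 1.2800i → escape time 2
(row=0, col=1): c = -0.6875 + 1.2800i → escape time 3
(row=0, col=2): c = -0.2750 + 1.2800i → escape time 3
(row=0, col=3): c = 0.1375 + 1.2800i → escape time 2
(row=0, col=4): c = 0.5500 + 1.2800i → escape time 2
(row=1, col=0): c = -1.1000 + 0.3700i → escape time 5
(row=1, col=1): c = -0.6875 + 0.3700i → escape time 5
(row=1, col=2): c = -0.2750 + 0.3700i → escape time 5
(row=1, col=3): c = 0.1375 + 0.3700i → escape time 5
(row=1, col=4): c = 0.5500 + 0.3700i → escape time 4
(row=2, col=0): c = -1.1000 + -0.5400i → escape time 5
(row=2, col=1): c = -0.6875 + -0.5400i → escape time 5
(row=2, col=2): c = -0.2750 + -0.5400i → escape time 5
(row=2, col=3): c = 0.1375 + -0.5400i → escape time 5
(row=2, col=4): c = 0.5500 + -0.5400i → escape time 4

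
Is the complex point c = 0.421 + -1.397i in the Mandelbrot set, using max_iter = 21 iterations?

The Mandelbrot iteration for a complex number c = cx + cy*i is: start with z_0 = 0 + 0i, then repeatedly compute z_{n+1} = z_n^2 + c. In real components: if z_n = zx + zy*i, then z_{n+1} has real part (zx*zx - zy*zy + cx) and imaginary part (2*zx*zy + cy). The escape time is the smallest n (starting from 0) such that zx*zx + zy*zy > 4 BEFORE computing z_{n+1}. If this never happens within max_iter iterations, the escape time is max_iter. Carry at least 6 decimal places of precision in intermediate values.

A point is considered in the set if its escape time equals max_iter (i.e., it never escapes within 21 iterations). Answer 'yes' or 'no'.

z_0 = 0 + 0i, c = 0.4210 + -1.3970i
Iter 1: z = 0.4210 + -1.3970i, |z|^2 = 2.1288
Iter 2: z = -1.3534 + -2.5733i, |z|^2 = 8.4533
Escaped at iteration 2

Answer: no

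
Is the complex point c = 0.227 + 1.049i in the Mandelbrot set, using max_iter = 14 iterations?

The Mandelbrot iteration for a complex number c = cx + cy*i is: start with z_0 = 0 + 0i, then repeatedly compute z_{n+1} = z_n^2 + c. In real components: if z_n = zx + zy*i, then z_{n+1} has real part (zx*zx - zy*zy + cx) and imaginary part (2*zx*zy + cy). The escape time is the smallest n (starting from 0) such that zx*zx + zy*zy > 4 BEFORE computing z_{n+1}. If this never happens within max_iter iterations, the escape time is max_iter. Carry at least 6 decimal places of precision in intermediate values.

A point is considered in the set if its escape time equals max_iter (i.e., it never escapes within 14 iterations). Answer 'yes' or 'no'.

Answer: no

Derivation:
z_0 = 0 + 0i, c = 0.2270 + 1.0490i
Iter 1: z = 0.2270 + 1.0490i, |z|^2 = 1.1519
Iter 2: z = -0.8219 + 1.5252i, |z|^2 = 3.0018
Iter 3: z = -1.4239 + -1.4581i, |z|^2 = 4.1536
Escaped at iteration 3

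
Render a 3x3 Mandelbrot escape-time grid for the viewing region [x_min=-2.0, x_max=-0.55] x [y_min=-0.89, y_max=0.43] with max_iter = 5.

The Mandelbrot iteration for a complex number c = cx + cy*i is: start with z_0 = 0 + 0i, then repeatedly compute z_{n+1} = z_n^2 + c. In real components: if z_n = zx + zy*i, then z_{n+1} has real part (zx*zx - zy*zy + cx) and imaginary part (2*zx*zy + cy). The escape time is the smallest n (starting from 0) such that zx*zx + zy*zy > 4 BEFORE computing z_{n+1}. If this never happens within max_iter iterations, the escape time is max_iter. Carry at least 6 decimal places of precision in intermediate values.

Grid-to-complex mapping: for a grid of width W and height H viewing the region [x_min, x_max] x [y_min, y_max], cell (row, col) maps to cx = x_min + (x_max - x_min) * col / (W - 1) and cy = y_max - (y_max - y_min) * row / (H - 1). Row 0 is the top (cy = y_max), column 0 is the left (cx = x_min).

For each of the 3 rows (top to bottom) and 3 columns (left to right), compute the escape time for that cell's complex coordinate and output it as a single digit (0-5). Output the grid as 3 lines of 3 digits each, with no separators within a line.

(row=0, col=0): c = -2.0000 + 0.4300i → escape time 1
(row=0, col=1): c = -1.2750 + 0.4300i → escape time 5
(row=0, col=2): c = -0.5500 + 0.4300i → escape time 5
(row=1, col=0): c = -2.0000 + -0.2300i → escape time 1
(row=1, col=1): c = -1.2750 + -0.2300i → escape time 5
(row=1, col=2): c = -0.5500 + -0.2300i → escape time 5
(row=2, col=0): c = -2.0000 + -0.8900i → escape time 1
(row=2, col=1): c = -1.2750 + -0.8900i → escape time 3
(row=2, col=2): c = -0.5500 + -0.8900i → escape time 4

Answer: 155
155
134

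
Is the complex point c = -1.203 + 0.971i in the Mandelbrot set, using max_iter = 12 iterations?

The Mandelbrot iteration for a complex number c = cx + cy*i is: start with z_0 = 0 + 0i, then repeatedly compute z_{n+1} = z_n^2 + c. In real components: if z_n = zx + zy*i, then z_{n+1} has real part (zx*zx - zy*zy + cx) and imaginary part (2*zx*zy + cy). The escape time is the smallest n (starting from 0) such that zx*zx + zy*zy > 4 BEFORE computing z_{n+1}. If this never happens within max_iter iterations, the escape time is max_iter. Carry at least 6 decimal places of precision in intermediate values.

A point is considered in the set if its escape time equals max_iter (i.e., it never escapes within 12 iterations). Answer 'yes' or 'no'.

Answer: no

Derivation:
z_0 = 0 + 0i, c = -1.2030 + 0.9710i
Iter 1: z = -1.2030 + 0.9710i, |z|^2 = 2.3901
Iter 2: z = -0.6986 + -1.3652i, |z|^2 = 2.3519
Iter 3: z = -2.5788 + 2.8786i, |z|^2 = 14.9362
Escaped at iteration 3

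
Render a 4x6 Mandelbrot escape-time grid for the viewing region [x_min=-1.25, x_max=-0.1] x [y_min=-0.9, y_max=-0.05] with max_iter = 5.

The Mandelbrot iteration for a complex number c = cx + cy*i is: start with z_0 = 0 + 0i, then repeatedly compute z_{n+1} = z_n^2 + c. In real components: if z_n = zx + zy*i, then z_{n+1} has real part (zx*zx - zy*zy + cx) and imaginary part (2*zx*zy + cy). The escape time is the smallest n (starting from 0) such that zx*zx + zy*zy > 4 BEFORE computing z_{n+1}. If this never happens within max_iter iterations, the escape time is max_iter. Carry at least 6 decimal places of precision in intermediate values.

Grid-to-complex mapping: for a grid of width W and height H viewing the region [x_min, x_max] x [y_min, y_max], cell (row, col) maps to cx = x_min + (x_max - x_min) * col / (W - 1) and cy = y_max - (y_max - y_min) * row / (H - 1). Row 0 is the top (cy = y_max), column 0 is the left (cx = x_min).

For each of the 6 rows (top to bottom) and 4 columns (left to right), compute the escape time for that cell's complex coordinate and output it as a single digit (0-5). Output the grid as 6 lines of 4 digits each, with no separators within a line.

(row=0, col=0): c = -1.2500 + -0.0500i → escape time 5
(row=0, col=1): c = -0.8667 + -0.0500i → escape time 5
(row=0, col=2): c = -0.4833 + -0.0500i → escape time 5
(row=0, col=3): c = -0.1000 + -0.0500i → escape time 5
(row=1, col=0): c = -1.2500 + -0.2200i → escape time 5
(row=1, col=1): c = -0.8667 + -0.2200i → escape time 5
(row=1, col=2): c = -0.4833 + -0.2200i → escape time 5
(row=1, col=3): c = -0.1000 + -0.2200i → escape time 5
(row=2, col=0): c = -1.2500 + -0.3900i → escape time 5
(row=2, col=1): c = -0.8667 + -0.3900i → escape time 5
(row=2, col=2): c = -0.4833 + -0.3900i → escape time 5
(row=2, col=3): c = -0.1000 + -0.3900i → escape time 5
(row=3, col=0): c = -1.2500 + -0.5600i → escape time 3
(row=3, col=1): c = -0.8667 + -0.5600i → escape time 5
(row=3, col=2): c = -0.4833 + -0.5600i → escape time 5
(row=3, col=3): c = -0.1000 + -0.5600i → escape time 5
(row=4, col=0): c = -1.2500 + -0.7300i → escape time 3
(row=4, col=1): c = -0.8667 + -0.7300i → escape time 4
(row=4, col=2): c = -0.4833 + -0.7300i → escape time 5
(row=4, col=3): c = -0.1000 + -0.7300i → escape time 5
(row=5, col=0): c = -1.2500 + -0.9000i → escape time 3
(row=5, col=1): c = -0.8667 + -0.9000i → escape time 3
(row=5, col=2): c = -0.4833 + -0.9000i → escape time 4
(row=5, col=3): c = -0.1000 + -0.9000i → escape time 5

Answer: 5555
5555
5555
3555
3455
3345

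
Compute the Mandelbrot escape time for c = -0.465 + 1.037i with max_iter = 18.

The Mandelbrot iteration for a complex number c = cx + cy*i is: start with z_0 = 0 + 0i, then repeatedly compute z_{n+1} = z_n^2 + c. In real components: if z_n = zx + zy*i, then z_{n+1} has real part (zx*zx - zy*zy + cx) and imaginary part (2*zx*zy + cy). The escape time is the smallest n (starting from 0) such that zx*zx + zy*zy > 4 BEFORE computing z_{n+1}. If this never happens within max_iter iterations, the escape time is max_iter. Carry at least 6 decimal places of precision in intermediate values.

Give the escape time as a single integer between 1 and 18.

z_0 = 0 + 0i, c = -0.4650 + 1.0370i
Iter 1: z = -0.4650 + 1.0370i, |z|^2 = 1.2916
Iter 2: z = -1.3241 + 0.0726i, |z|^2 = 1.7586
Iter 3: z = 1.2831 + 0.8448i, |z|^2 = 2.3599
Iter 4: z = 0.4677 + 3.2048i, |z|^2 = 10.4895
Escaped at iteration 4

Answer: 4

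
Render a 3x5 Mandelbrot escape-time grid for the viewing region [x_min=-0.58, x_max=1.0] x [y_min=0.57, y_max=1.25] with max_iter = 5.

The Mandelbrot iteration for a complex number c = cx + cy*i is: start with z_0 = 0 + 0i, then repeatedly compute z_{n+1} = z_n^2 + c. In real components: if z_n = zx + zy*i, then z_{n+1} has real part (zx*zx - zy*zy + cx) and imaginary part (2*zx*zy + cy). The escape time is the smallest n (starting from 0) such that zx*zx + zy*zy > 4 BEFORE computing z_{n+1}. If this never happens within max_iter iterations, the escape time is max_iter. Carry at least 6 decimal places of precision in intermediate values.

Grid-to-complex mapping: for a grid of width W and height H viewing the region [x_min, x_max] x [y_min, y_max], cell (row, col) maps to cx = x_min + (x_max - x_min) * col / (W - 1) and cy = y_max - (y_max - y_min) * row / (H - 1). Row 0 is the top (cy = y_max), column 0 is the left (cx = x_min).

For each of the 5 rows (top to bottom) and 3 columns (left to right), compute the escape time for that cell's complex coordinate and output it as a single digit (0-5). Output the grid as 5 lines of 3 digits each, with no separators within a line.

(row=0, col=0): c = -0.5800 + 1.2500i → escape time 3
(row=0, col=1): c = 0.2100 + 1.2500i → escape time 2
(row=0, col=2): c = 1.0000 + 1.2500i → escape time 2
(row=1, col=0): c = -0.5800 + 1.0800i → escape time 3
(row=1, col=1): c = 0.2100 + 1.0800i → escape time 3
(row=1, col=2): c = 1.0000 + 1.0800i → escape time 2
(row=2, col=0): c = -0.5800 + 0.9100i → escape time 4
(row=2, col=1): c = 0.2100 + 0.9100i → escape time 4
(row=2, col=2): c = 1.0000 + 0.9100i → escape time 2
(row=3, col=0): c = -0.5800 + 0.7400i → escape time 5
(row=3, col=1): c = 0.2100 + 0.7400i → escape time 5
(row=3, col=2): c = 1.0000 + 0.7400i → escape time 2
(row=4, col=0): c = -0.5800 + 0.5700i → escape time 5
(row=4, col=1): c = 0.2100 + 0.5700i → escape time 5
(row=4, col=2): c = 1.0000 + 0.5700i → escape time 2

Answer: 322
332
442
552
552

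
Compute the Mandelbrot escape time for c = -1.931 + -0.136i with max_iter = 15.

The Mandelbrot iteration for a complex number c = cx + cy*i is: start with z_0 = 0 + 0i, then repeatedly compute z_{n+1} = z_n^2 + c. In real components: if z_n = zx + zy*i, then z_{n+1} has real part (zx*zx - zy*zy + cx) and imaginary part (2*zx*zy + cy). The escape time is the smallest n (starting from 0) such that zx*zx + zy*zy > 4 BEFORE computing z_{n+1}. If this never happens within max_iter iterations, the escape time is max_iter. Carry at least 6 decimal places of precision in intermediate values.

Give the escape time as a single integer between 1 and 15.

z_0 = 0 + 0i, c = -1.9310 + -0.1360i
Iter 1: z = -1.9310 + -0.1360i, |z|^2 = 3.7473
Iter 2: z = 1.7793 + 0.3892i, |z|^2 = 3.3173
Iter 3: z = 1.0833 + 1.2491i, |z|^2 = 2.7337
Iter 4: z = -2.3177 + 2.5702i, |z|^2 = 11.9780
Escaped at iteration 4

Answer: 4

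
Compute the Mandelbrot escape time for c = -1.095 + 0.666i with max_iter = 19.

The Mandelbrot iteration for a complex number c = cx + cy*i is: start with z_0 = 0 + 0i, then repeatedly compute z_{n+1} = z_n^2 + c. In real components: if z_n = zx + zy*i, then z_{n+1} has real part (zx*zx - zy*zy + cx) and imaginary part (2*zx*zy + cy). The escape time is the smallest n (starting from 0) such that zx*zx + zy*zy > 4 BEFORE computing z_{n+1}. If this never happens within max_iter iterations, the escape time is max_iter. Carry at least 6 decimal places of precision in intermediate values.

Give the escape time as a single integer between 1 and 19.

z_0 = 0 + 0i, c = -1.0950 + 0.6660i
Iter 1: z = -1.0950 + 0.6660i, |z|^2 = 1.6426
Iter 2: z = -0.3395 + -0.7925i, |z|^2 = 0.7434
Iter 3: z = -1.6078 + 1.2042i, |z|^2 = 4.0352
Escaped at iteration 3

Answer: 3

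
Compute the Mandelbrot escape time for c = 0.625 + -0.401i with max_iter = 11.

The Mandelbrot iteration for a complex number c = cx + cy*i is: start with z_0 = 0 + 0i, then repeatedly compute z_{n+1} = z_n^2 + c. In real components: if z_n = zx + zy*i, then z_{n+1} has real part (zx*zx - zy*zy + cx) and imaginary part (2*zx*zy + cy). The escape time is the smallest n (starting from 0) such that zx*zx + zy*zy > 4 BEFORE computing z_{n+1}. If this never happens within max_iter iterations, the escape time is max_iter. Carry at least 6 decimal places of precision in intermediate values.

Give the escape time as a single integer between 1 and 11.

z_0 = 0 + 0i, c = 0.6250 + -0.4010i
Iter 1: z = 0.6250 + -0.4010i, |z|^2 = 0.5514
Iter 2: z = 0.8548 + -0.9022i, |z|^2 = 1.5448
Iter 3: z = 0.5417 + -1.9435i, |z|^2 = 4.0707
Escaped at iteration 3

Answer: 3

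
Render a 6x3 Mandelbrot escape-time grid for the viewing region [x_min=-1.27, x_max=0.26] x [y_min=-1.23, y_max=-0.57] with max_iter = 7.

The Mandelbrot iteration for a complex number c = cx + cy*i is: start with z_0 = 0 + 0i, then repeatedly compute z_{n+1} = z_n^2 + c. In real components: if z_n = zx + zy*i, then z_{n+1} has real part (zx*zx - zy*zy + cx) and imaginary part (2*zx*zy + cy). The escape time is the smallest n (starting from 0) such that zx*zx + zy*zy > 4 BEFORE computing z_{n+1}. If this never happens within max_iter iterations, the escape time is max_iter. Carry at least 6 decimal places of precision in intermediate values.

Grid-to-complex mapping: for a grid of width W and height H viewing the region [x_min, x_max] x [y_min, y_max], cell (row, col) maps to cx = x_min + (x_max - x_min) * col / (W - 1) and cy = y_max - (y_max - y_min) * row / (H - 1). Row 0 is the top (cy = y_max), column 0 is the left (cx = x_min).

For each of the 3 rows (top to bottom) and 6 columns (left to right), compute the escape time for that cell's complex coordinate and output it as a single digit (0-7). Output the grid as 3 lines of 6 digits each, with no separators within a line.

(row=0, col=0): c = -1.2700 + -0.5700i → escape time 3
(row=0, col=1): c = -0.9640 + -0.5700i → escape time 5
(row=0, col=2): c = -0.6580 + -0.5700i → escape time 7
(row=0, col=3): c = -0.3520 + -0.5700i → escape time 7
(row=0, col=4): c = -0.0460 + -0.5700i → escape time 7
(row=0, col=5): c = 0.2600 + -0.5700i → escape time 7
(row=1, col=0): c = -1.2700 + -0.9000i → escape time 3
(row=1, col=1): c = -0.9640 + -0.9000i → escape time 3
(row=1, col=2): c = -0.6580 + -0.9000i → escape time 4
(row=1, col=3): c = -0.3520 + -0.9000i → escape time 5
(row=1, col=4): c = -0.0460 + -0.9000i → escape time 7
(row=1, col=5): c = 0.2600 + -0.9000i → escape time 4
(row=2, col=0): c = -1.2700 + -1.2300i → escape time 2
(row=2, col=1): c = -0.9640 + -1.2300i → escape time 3
(row=2, col=2): c = -0.6580 + -1.2300i → escape time 3
(row=2, col=3): c = -0.3520 + -1.2300i → escape time 3
(row=2, col=4): c = -0.0460 + -1.2300i → escape time 3
(row=2, col=5): c = 0.2600 + -1.2300i → escape time 2

Answer: 357777
334574
233332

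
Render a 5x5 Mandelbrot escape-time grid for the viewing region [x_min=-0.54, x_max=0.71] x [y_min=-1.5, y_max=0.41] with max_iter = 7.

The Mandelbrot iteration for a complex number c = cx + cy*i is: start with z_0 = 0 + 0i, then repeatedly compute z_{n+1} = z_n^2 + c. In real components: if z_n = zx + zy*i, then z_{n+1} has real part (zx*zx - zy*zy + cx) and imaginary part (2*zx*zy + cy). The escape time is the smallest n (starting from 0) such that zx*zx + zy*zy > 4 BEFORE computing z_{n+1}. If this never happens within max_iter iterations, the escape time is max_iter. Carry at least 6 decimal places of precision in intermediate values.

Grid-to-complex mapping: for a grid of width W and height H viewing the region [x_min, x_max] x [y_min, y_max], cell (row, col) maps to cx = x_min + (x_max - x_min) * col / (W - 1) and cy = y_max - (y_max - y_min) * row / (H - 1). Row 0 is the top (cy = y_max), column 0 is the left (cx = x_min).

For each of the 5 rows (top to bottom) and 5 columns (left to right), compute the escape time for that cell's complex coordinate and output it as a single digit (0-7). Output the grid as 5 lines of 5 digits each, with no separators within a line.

(row=0, col=0): c = -0.5400 + 0.4100i → escape time 7
(row=0, col=1): c = -0.2275 + 0.4100i → escape time 7
(row=0, col=2): c = 0.0850 + 0.4100i → escape time 7
(row=0, col=3): c = 0.3975 + 0.4100i → escape time 7
(row=0, col=4): c = 0.7100 + 0.4100i → escape time 3
(row=1, col=0): c = -0.5400 + -0.0675i → escape time 7
(row=1, col=1): c = -0.2275 + -0.0675i → escape time 7
(row=1, col=2): c = 0.0850 + -0.0675i → escape time 7
(row=1, col=3): c = 0.3975 + -0.0675i → escape time 7
(row=1, col=4): c = 0.7100 + -0.0675i → escape time 3
(row=2, col=0): c = -0.5400 + -0.5450i → escape time 7
(row=2, col=1): c = -0.2275 + -0.5450i → escape time 7
(row=2, col=2): c = 0.0850 + -0.5450i → escape time 7
(row=2, col=3): c = 0.3975 + -0.5450i → escape time 7
(row=2, col=4): c = 0.7100 + -0.5450i → escape time 3
(row=3, col=0): c = -0.5400 + -1.0225i → escape time 4
(row=3, col=1): c = -0.2275 + -1.0225i → escape time 6
(row=3, col=2): c = 0.0850 + -1.0225i → escape time 4
(row=3, col=3): c = 0.3975 + -1.0225i → escape time 3
(row=3, col=4): c = 0.7100 + -1.0225i → escape time 2
(row=4, col=0): c = -0.5400 + -1.5000i → escape time 2
(row=4, col=1): c = -0.2275 + -1.5000i → escape time 2
(row=4, col=2): c = 0.0850 + -1.5000i → escape time 2
(row=4, col=3): c = 0.3975 + -1.5000i → escape time 2
(row=4, col=4): c = 0.7100 + -1.5000i → escape time 2

Answer: 77773
77773
77773
46432
22222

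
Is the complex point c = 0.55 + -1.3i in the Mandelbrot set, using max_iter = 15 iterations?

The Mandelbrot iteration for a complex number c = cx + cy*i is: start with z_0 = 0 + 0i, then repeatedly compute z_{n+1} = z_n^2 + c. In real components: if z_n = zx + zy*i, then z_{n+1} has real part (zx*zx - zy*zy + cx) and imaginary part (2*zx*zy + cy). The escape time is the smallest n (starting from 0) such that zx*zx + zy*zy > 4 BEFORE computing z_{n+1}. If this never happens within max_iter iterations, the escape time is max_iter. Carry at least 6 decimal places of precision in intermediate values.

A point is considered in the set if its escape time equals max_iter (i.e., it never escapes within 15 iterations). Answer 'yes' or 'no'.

Answer: no

Derivation:
z_0 = 0 + 0i, c = 0.5500 + -1.3000i
Iter 1: z = 0.5500 + -1.3000i, |z|^2 = 1.9925
Iter 2: z = -0.8375 + -2.7300i, |z|^2 = 8.1543
Escaped at iteration 2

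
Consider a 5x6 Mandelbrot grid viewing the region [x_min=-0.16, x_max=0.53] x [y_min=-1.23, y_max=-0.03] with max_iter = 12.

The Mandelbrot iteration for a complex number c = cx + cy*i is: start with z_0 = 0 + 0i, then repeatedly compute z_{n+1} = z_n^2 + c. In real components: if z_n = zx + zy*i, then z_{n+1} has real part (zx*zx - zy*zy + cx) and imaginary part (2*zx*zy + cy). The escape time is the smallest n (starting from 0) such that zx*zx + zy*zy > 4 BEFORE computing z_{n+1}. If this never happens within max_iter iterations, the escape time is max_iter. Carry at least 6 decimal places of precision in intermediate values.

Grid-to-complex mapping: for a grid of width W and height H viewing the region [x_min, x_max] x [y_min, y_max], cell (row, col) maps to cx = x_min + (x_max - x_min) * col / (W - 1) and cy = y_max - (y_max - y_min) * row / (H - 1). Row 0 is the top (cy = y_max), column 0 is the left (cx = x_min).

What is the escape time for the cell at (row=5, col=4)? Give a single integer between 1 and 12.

z_0 = 0 + 0i, c = 0.5300 + -1.2300i
Iter 1: z = 0.5300 + -1.2300i, |z|^2 = 1.7938
Iter 2: z = -0.7020 + -2.5338i, |z|^2 = 6.9129
Escaped at iteration 2

Answer: 2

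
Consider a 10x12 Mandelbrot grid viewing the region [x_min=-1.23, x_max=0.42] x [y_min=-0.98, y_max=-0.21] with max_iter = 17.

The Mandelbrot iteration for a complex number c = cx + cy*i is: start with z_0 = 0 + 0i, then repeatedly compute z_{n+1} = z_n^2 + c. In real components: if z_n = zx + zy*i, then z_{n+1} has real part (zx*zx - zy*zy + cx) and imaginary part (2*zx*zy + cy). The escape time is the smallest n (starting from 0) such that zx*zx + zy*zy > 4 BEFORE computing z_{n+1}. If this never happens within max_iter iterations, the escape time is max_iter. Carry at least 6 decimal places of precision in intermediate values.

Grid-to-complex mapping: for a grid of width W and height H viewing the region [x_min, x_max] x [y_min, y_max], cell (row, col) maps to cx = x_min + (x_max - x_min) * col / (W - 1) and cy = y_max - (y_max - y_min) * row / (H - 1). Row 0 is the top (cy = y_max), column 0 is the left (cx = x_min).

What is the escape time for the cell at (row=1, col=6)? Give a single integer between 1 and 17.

Answer: 17

Derivation:
z_0 = 0 + 0i, c = -0.1300 + -0.2800i
Iter 1: z = -0.1300 + -0.2800i, |z|^2 = 0.0953
Iter 2: z = -0.1915 + -0.2072i, |z|^2 = 0.0796
Iter 3: z = -0.1363 + -0.2006i, |z|^2 = 0.0588
Iter 4: z = -0.1517 + -0.2253i, |z|^2 = 0.0738
Iter 5: z = -0.1578 + -0.2116i, |z|^2 = 0.0697
Iter 6: z = -0.1499 + -0.2132i, |z|^2 = 0.0679
Iter 7: z = -0.1530 + -0.2161i, |z|^2 = 0.0701
Iter 8: z = -0.1533 + -0.2139i, |z|^2 = 0.0692
Iter 9: z = -0.1523 + -0.2144i, |z|^2 = 0.0692
Iter 10: z = -0.1528 + -0.2147i, |z|^2 = 0.0694
Iter 11: z = -0.1528 + -0.2144i, |z|^2 = 0.0693
Iter 12: z = -0.1526 + -0.2145i, |z|^2 = 0.0693
Iter 13: z = -0.1527 + -0.2145i, |z|^2 = 0.0693
Iter 14: z = -0.1527 + -0.2145i, |z|^2 = 0.0693
Iter 15: z = -0.1527 + -0.2145i, |z|^2 = 0.0693
Iter 16: z = -0.1527 + -0.2145i, |z|^2 = 0.0693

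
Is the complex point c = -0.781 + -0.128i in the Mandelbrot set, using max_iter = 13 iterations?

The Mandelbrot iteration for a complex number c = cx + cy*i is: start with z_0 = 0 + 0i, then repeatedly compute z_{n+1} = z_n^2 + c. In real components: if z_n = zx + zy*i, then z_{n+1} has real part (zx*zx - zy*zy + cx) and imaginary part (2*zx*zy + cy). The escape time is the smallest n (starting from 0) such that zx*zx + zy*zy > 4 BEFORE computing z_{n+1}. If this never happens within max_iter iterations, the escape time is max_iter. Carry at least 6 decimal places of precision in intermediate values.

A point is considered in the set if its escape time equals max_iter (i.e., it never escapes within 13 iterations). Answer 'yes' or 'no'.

Answer: yes

Derivation:
z_0 = 0 + 0i, c = -0.7810 + -0.1280i
Iter 1: z = -0.7810 + -0.1280i, |z|^2 = 0.6263
Iter 2: z = -0.1874 + 0.0719i, |z|^2 = 0.0403
Iter 3: z = -0.7510 + -0.1550i, |z|^2 = 0.5881
Iter 4: z = -0.2409 + 0.1048i, |z|^2 = 0.0690
Iter 5: z = -0.7339 + -0.1785i, |z|^2 = 0.5705
Iter 6: z = -0.2742 + 0.1340i, |z|^2 = 0.0931
Iter 7: z = -0.7238 + -0.2015i, |z|^2 = 0.5644
Iter 8: z = -0.2978 + 0.1637i, |z|^2 = 0.1154
Iter 9: z = -0.7191 + -0.2255i, |z|^2 = 0.5680
Iter 10: z = -0.3147 + 0.1963i, |z|^2 = 0.1376
Iter 11: z = -0.7205 + -0.2515i, |z|^2 = 0.5824
Iter 12: z = -0.3252 + 0.2344i, |z|^2 = 0.1607
Did not escape in 13 iterations → in set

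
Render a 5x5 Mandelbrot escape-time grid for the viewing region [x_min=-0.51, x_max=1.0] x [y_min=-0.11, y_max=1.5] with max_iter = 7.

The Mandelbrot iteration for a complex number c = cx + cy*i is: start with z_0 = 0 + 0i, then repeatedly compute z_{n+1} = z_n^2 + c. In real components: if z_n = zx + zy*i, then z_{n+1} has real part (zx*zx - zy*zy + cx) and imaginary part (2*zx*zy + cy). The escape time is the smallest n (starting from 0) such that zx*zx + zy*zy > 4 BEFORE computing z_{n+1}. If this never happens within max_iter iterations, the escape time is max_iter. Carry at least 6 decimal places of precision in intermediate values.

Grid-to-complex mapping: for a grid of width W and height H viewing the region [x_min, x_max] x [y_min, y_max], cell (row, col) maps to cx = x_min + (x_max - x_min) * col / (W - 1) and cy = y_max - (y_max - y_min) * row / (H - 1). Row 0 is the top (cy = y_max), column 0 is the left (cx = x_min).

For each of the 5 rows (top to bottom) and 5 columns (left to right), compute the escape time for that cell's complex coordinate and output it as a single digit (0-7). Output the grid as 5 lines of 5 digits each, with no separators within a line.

Answer: 22222
46322
77632
77742
77742

Derivation:
(row=0, col=0): c = -0.5100 + 1.5000i → escape time 2
(row=0, col=1): c = -0.1325 + 1.5000i → escape time 2
(row=0, col=2): c = 0.2450 + 1.5000i → escape time 2
(row=0, col=3): c = 0.6225 + 1.5000i → escape time 2
(row=0, col=4): c = 1.0000 + 1.5000i → escape time 2
(row=1, col=0): c = -0.5100 + 1.0975i → escape time 4
(row=1, col=1): c = -0.1325 + 1.0975i → escape time 6
(row=1, col=2): c = 0.2450 + 1.0975i → escape time 3
(row=1, col=3): c = 0.6225 + 1.0975i → escape time 2
(row=1, col=4): c = 1.0000 + 1.0975i → escape time 2
(row=2, col=0): c = -0.5100 + 0.6950i → escape time 7
(row=2, col=1): c = -0.1325 + 0.6950i → escape time 7
(row=2, col=2): c = 0.2450 + 0.6950i → escape time 6
(row=2, col=3): c = 0.6225 + 0.6950i → escape time 3
(row=2, col=4): c = 1.0000 + 0.6950i → escape time 2
(row=3, col=0): c = -0.5100 + 0.2925i → escape time 7
(row=3, col=1): c = -0.1325 + 0.2925i → escape time 7
(row=3, col=2): c = 0.2450 + 0.2925i → escape time 7
(row=3, col=3): c = 0.6225 + 0.2925i → escape time 4
(row=3, col=4): c = 1.0000 + 0.2925i → escape time 2
(row=4, col=0): c = -0.5100 + -0.1100i → escape time 7
(row=4, col=1): c = -0.1325 + -0.1100i → escape time 7
(row=4, col=2): c = 0.2450 + -0.1100i → escape time 7
(row=4, col=3): c = 0.6225 + -0.1100i → escape time 4
(row=4, col=4): c = 1.0000 + -0.1100i → escape time 2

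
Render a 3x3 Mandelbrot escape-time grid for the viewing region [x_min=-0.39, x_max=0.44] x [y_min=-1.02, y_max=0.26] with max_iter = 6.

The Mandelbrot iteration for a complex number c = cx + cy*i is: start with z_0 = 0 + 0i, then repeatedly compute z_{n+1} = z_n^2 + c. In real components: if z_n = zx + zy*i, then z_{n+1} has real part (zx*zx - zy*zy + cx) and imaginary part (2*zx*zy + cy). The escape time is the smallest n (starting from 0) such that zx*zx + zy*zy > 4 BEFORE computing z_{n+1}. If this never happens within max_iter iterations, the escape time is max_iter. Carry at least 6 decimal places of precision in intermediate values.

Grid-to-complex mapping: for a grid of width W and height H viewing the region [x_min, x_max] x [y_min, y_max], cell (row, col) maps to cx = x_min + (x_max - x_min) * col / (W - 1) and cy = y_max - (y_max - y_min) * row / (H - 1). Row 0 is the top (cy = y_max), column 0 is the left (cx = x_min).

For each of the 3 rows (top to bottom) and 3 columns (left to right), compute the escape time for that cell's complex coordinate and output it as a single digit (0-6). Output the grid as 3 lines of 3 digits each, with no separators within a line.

(row=0, col=0): c = -0.3900 + 0.2600i → escape time 6
(row=0, col=1): c = 0.0250 + 0.2600i → escape time 6
(row=0, col=2): c = 0.4400 + 0.2600i → escape time 6
(row=1, col=0): c = -0.3900 + -0.3800i → escape time 6
(row=1, col=1): c = 0.0250 + -0.3800i → escape time 6
(row=1, col=2): c = 0.4400 + -0.3800i → escape time 6
(row=2, col=0): c = -0.3900 + -1.0200i → escape time 4
(row=2, col=1): c = 0.0250 + -1.0200i → escape time 5
(row=2, col=2): c = 0.4400 + -1.0200i → escape time 3

Answer: 666
666
453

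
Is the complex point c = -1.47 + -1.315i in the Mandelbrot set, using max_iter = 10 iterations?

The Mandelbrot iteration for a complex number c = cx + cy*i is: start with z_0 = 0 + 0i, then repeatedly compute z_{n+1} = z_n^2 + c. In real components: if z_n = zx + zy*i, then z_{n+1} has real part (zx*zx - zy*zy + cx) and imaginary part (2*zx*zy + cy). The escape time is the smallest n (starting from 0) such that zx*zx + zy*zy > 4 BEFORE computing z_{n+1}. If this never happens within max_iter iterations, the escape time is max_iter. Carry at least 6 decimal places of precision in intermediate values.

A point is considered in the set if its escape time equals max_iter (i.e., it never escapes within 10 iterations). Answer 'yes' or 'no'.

z_0 = 0 + 0i, c = -1.4700 + -1.3150i
Iter 1: z = -1.4700 + -1.3150i, |z|^2 = 3.8901
Iter 2: z = -1.0383 + 2.5511i, |z|^2 = 7.5862
Escaped at iteration 2

Answer: no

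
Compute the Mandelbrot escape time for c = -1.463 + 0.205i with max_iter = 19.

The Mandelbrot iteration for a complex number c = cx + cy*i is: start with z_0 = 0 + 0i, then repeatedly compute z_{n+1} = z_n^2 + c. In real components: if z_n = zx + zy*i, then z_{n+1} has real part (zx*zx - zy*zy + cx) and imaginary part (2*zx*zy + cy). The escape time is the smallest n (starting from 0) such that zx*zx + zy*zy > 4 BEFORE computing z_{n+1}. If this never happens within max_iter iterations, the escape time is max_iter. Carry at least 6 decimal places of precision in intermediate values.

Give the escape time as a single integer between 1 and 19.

z_0 = 0 + 0i, c = -1.4630 + 0.2050i
Iter 1: z = -1.4630 + 0.2050i, |z|^2 = 2.1824
Iter 2: z = 0.6353 + -0.3948i, |z|^2 = 0.5596
Iter 3: z = -1.2152 + -0.2967i, |z|^2 = 1.5648
Iter 4: z = -0.0743 + 0.9261i, |z|^2 = 0.8632
Iter 5: z = -2.3152 + 0.0675i, |z|^2 = 5.3647
Escaped at iteration 5

Answer: 5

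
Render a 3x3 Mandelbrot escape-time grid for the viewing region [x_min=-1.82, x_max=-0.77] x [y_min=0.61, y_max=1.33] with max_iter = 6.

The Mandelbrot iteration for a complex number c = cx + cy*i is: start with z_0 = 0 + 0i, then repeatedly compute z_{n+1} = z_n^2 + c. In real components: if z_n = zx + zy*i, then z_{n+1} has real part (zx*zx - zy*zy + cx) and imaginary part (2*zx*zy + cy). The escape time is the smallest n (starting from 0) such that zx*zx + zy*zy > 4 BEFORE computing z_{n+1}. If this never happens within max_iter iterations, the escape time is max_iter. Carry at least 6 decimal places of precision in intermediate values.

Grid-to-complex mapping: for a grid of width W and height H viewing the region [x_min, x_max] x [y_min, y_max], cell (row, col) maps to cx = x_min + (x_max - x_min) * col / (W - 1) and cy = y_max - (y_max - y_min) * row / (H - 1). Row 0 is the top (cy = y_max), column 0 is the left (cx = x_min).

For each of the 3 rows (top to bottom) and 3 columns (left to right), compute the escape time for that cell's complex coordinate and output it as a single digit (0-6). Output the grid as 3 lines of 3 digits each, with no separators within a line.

(row=0, col=0): c = -1.8200 + 1.3300i → escape time 1
(row=0, col=1): c = -1.2950 + 1.3300i → escape time 2
(row=0, col=2): c = -0.7700 + 1.3300i → escape time 2
(row=1, col=0): c = -1.8200 + 0.9700i → escape time 1
(row=1, col=1): c = -1.2950 + 0.9700i → escape time 3
(row=1, col=2): c = -0.7700 + 0.9700i → escape time 3
(row=2, col=0): c = -1.8200 + 0.6100i → escape time 3
(row=2, col=1): c = -1.2950 + 0.6100i → escape time 3
(row=2, col=2): c = -0.7700 + 0.6100i → escape time 5

Answer: 122
133
335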